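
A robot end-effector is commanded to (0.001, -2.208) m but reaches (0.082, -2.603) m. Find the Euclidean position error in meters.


dx = 0.082 - (0.001) = 0.0810, dy = -2.603 - (-2.208) = -0.3950
err = sqrt(0.006561 + 0.156025) = 0.4032

0.4032 m


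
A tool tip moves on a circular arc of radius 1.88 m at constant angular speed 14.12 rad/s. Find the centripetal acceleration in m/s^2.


a_c = omega^2 * r = 14.12^2 * 1.88 = 374.8239

374.8239 m/s^2


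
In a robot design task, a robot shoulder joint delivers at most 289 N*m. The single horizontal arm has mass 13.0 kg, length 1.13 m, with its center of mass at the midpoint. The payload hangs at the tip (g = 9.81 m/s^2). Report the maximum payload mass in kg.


tau_arm = m_arm*g*(L/2) = 13.0*9.81*1.13/2 = 72.0544 N*m
tau_payload = tau_max - tau_arm = 289 - 72.0544 = 216.9456
m_payload = tau_payload / (g*L) = 216.9456 / (9.81*1.13) = 19.5706

19.5706 kg


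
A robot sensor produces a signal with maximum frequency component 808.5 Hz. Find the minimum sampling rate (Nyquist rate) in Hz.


f_s,min = 2*f_max = 2*808.5 = 1617.0000

1617.0000 Hz


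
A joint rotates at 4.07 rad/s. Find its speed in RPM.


RPM = 4.07 * 60/(2*pi) = 38.8656

38.8656 RPM


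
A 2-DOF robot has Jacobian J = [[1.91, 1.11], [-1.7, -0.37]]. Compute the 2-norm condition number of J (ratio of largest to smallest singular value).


JJ^T eigenvalues: trace(JJ^T) = 7.9071, det(JJ^T) = det(J)^2 = 1.39310809
s_max^2 = (7.9071 + sqrt(56.94979805))/2 = 7.72680450
s_min^2 = (7.9071 - sqrt(56.94979805))/2 = 0.18029550
kappa = s_max/s_min = sqrt(7.72680450/0.18029550) = 6.5465

6.5465


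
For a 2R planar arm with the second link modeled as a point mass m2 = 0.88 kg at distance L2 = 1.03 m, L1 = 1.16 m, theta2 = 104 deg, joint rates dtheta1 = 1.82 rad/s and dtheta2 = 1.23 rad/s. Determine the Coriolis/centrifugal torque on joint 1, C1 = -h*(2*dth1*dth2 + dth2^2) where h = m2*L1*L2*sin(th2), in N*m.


h = m2*L1*L2*sin(th2) = 0.88*1.16*1.03*sin(104 deg) = 1.020192
C1 = -h*(2*1.82*1.23 + 1.23^2) = -1.020192*5.9901 = -6.1111

-6.1111 N*m


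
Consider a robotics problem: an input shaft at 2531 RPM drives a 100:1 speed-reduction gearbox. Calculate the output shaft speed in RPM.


omega_out = omega_in / N = 2531 / 100 = 25.3100

25.3100 RPM


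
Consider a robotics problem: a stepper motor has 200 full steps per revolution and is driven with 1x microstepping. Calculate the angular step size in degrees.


step = 360/(200*1) = 360/200 = 1.8000

1.8000 degrees


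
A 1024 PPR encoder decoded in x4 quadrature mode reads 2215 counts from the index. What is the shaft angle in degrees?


angle = counts * 360 / (PPR*4) = 2215 * 360 / 4096 = 194.6777

194.6777 degrees


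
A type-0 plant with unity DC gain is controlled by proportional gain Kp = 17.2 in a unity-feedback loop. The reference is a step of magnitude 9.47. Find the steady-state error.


e_ss = R/(1 + Kp) = 9.47/(1 + 17.2) = 9.47/18.2000 = 0.5203

0.5203


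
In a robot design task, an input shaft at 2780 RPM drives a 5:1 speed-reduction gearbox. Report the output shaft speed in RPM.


omega_out = omega_in / N = 2780 / 5 = 556.0000

556.0000 RPM


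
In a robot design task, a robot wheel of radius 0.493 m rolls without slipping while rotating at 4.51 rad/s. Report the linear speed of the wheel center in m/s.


v = omega * r = 4.51 * 0.493 = 2.2234

2.2234 m/s


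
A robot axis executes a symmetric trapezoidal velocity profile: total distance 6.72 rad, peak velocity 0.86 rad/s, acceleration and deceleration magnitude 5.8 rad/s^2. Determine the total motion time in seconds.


t_acc = v/a = 0.86/5.8 = 0.148276 s
d_acc = v^2/(2a) = 0.063759 rad (each ramp)
d_cruise = 6.72 - 2*0.063759 = 6.592482 rad
t_cruise = 6.592482/0.86 = 7.665677 s
t_total = 2*0.148276 + 7.665677 = 7.9622

7.9622 s


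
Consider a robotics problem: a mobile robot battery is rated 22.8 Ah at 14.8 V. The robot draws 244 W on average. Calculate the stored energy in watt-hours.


E = capacity * V = 22.8*14.8 = 337.4400

337.4400 Wh


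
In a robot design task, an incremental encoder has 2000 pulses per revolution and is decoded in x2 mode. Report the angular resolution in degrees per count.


resolution = 360 / (PPR * 2) = 360 / 4000 = 0.0900

0.0900 degrees


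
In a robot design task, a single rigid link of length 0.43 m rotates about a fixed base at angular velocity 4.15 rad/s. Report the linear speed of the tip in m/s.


v = L*omega = 0.43 * 4.15 = 1.7845

1.7845 m/s


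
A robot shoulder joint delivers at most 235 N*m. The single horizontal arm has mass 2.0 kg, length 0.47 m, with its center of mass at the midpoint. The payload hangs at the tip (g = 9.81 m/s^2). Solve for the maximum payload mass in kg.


tau_arm = m_arm*g*(L/2) = 2.0*9.81*0.47/2 = 4.6107 N*m
tau_payload = tau_max - tau_arm = 235 - 4.6107 = 230.3893
m_payload = tau_payload / (g*L) = 230.3893 / (9.81*0.47) = 49.9684

49.9684 kg


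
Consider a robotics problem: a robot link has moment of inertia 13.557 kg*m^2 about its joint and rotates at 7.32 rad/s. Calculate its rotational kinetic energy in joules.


KE = (1/2)*I*omega^2 = 0.5*13.557*7.32^2 = 363.2083

363.2083 J


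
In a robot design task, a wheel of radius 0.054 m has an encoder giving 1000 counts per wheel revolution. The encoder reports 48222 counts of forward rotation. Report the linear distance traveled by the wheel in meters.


revs = 48222/1000 = 48.222000
d = revs * 2*pi*r = 48.222000 * 2*pi*0.054 = 16.3613

16.3613 m


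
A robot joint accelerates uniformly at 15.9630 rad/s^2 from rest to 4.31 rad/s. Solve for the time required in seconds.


t = delta_omega / alpha = 4.31 / 15.9630 = 0.2700

0.2700 s


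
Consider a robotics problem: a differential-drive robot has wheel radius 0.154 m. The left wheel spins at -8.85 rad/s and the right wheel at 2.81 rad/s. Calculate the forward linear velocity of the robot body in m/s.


v = r*(wR + wL)/2 = 0.154*(2.81 + -8.85)/2 = -0.4651

-0.4651 m/s


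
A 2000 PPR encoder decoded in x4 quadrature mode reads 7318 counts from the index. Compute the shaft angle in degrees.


angle = counts * 360 / (PPR*4) = 7318 * 360 / 8000 = 329.3100

329.3100 degrees


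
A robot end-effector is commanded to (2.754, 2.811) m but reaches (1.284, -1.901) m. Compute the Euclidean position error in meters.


dx = 1.284 - (2.754) = -1.4700, dy = -1.901 - (2.811) = -4.7120
err = sqrt(2.160900 + 22.202944) = 4.9360

4.9360 m


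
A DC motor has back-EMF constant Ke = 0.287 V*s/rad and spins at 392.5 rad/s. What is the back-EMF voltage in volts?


V_emf = Ke * omega = 0.287*392.5 = 112.6475

112.6475 V


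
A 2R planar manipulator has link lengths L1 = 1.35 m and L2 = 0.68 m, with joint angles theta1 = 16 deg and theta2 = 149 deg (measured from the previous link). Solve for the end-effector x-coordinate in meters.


x = L1*cos(th1) + L2*cos(th1+th2) = 1.35*cos(16 deg) + 0.68*cos(165 deg) = 0.6409

0.6409 m


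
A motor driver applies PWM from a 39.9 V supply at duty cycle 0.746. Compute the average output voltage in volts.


V_avg = V_supply * D = 39.9*0.746 = 29.7654

29.7654 V


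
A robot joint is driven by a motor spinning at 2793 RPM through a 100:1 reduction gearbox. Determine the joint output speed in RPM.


omega_joint = omega_motor / N = 2793 / 100 = 27.9300

27.9300 RPM


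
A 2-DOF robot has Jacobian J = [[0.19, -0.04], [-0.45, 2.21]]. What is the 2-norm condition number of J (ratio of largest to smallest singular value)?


JJ^T eigenvalues: trace(JJ^T) = 5.1243, det(JJ^T) = det(J)^2 = 0.16152361
s_max^2 = (5.1243 + sqrt(25.61235605))/2 = 5.09258257
s_min^2 = (5.1243 - sqrt(25.61235605))/2 = 0.03171743
kappa = s_max/s_min = sqrt(5.09258257/0.03171743) = 12.6713

12.6713


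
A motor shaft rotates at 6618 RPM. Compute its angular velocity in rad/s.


omega = 6618 * 2*pi/60 = 693.0353

693.0353 rad/s


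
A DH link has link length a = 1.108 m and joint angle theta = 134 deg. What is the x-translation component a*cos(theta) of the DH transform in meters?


a*cos(theta) = 1.108*cos(134 deg) = -0.7697

-0.7697 m


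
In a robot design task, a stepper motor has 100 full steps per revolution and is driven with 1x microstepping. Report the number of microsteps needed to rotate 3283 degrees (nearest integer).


step_size = 360/(100*1) = 360/100 = 3.600000 deg
n = 3283/(360/100) = 3283*100/360 = 911.9444 -> 912

912 steps


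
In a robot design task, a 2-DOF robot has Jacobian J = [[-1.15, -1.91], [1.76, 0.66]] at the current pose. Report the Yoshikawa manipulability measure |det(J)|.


det(J) = -1.15*0.66 - (-1.91)*(1.76) = 2.6026
|det(J)| = 2.6026

2.6026


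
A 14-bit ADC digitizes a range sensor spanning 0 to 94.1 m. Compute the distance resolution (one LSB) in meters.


res = range / 2^n = 94.1/2^14 = 94.1/16384 = 0.0057

0.0057 m


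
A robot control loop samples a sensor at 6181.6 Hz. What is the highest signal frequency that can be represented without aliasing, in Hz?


f_max = f_s/2 = 6181.6/2 = 3090.8000

3090.8000 Hz


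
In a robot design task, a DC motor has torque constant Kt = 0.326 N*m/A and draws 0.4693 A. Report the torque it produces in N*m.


tau = Kt * I = 0.326*0.4693 = 0.1530

0.1530 N*m


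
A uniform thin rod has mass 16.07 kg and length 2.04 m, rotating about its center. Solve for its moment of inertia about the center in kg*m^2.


I = (1/12)*m*L^2 = (1/12)*16.07*2.04^2 = 5.5731

5.5731 kg*m^2


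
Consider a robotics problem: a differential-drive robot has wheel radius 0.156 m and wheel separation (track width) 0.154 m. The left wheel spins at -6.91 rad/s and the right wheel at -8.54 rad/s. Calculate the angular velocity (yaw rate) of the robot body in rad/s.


omega = r*(wR - wL)/L = 0.156*(-8.54 - (-6.91))/0.154 = -1.6512

-1.6512 rad/s


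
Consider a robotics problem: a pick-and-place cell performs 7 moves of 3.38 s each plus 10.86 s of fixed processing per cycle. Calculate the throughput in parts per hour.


T_cycle = 7*3.38 + 10.86 = 34.5200 s
rate = 3600/T = 104.2874

104.2874 parts/hour


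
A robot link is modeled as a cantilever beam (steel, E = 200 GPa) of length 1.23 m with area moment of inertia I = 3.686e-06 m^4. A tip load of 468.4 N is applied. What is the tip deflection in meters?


delta = F*L^3/(3*E*I) = 468.4*1.23^3/(3*2.000e+11*3.686e-06)
      = 871.6301028/2211600 = 3.9412e-04

3.9412e-04 m


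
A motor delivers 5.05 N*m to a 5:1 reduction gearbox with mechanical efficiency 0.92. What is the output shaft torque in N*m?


tau_out = tau_in * N * eta = 5.05 * 5 * 0.92 = 23.2300

23.2300 N*m


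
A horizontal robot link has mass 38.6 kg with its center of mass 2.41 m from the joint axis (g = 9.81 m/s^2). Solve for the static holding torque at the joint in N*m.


tau = m*g*L = 38.6 * 9.81 * 2.41 = 912.5851

912.5851 N*m


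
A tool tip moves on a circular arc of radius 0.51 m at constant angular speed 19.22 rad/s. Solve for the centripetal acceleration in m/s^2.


a_c = omega^2 * r = 19.22^2 * 0.51 = 188.3983

188.3983 m/s^2


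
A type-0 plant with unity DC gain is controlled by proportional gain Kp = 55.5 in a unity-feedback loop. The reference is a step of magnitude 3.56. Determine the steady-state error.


e_ss = R/(1 + Kp) = 3.56/(1 + 55.5) = 3.56/56.5000 = 0.0630

0.0630


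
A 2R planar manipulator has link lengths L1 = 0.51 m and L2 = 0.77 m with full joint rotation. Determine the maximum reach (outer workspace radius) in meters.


r_max = L1 + L2 = 0.51 + 0.77 = 1.2800

1.2800 m


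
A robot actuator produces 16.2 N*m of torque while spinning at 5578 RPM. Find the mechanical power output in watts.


omega = 5578 * 2*pi/60 = 584.126794 rad/s
P = tau * omega = 16.2 * 584.126794 = 9462.8541

9462.8541 W


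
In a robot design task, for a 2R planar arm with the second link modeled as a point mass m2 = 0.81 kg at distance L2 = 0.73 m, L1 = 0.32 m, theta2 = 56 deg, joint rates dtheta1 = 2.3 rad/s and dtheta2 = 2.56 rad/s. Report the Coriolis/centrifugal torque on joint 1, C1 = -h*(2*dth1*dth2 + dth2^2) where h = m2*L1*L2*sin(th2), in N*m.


h = m2*L1*L2*sin(th2) = 0.81*0.32*0.73*sin(56 deg) = 0.156867
C1 = -h*(2*2.3*2.56 + 2.56^2) = -0.156867*18.3296 = -2.8753

-2.8753 N*m


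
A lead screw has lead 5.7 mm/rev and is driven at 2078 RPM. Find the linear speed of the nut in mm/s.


v = lead * (RPM/60) = 5.7*2078/60 = 197.4100

197.4100 mm/s


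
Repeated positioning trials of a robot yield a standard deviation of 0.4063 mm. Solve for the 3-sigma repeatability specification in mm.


repeatability = 3*sigma = 3*0.4063 = 1.2189

1.2189 mm


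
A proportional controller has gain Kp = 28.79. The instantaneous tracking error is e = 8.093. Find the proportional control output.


u_P = Kp * e = 28.79 * 8.093 = 232.9975

232.9975


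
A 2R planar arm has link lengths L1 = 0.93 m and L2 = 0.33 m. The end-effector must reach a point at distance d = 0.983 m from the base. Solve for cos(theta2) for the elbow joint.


cos(th2) = (d^2 - L1^2 - L2^2)/(2*L1*L2) = (0.983^2 - 0.93^2 - 0.33^2)/(2*0.93*0.33) = -0.0122

-0.0122


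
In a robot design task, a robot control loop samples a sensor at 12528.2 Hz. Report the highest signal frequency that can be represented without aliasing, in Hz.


f_max = f_s/2 = 12528.2/2 = 6264.1000

6264.1000 Hz


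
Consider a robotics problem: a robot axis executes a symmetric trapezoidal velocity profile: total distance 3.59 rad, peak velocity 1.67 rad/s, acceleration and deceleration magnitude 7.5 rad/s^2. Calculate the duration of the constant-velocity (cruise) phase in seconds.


t_acc = v/a = 0.222667 s, d_acc = v^2/(2a) = 0.185927 rad each
d_cruise = 3.59 - 2*0.185927 = 3.218146 rad
t_cruise = d_cruise/v = 3.218146/1.67 = 1.9270

1.9270 s


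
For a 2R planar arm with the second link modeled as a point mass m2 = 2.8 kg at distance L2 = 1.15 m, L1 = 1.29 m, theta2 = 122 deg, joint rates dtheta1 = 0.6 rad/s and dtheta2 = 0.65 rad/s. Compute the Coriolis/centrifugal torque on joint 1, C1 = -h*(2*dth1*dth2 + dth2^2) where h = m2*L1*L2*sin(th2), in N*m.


h = m2*L1*L2*sin(th2) = 2.8*1.29*1.15*sin(122 deg) = 3.522622
C1 = -h*(2*0.6*0.65 + 0.65^2) = -3.522622*1.2025 = -4.2360

-4.2360 N*m


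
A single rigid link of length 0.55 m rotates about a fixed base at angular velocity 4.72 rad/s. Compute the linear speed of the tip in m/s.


v = L*omega = 0.55 * 4.72 = 2.5960

2.5960 m/s


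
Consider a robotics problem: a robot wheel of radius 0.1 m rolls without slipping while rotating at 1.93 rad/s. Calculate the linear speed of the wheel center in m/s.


v = omega * r = 1.93 * 0.1 = 0.1930

0.1930 m/s


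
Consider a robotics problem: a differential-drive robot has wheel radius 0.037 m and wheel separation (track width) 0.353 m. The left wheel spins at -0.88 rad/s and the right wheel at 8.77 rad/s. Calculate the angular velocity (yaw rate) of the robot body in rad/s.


omega = r*(wR - wL)/L = 0.037*(8.77 - (-0.88))/0.353 = 1.0115

1.0115 rad/s


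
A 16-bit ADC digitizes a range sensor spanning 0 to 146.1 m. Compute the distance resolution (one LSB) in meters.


res = range / 2^n = 146.1/2^16 = 146.1/65536 = 0.0022

0.0022 m


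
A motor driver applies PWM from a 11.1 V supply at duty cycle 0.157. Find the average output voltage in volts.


V_avg = V_supply * D = 11.1*0.157 = 1.7427

1.7427 V


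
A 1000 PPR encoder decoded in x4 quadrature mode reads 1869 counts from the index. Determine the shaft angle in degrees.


angle = counts * 360 / (PPR*4) = 1869 * 360 / 4000 = 168.2100

168.2100 degrees


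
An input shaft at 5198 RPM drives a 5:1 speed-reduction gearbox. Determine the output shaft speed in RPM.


omega_out = omega_in / N = 5198 / 5 = 1039.6000

1039.6000 RPM


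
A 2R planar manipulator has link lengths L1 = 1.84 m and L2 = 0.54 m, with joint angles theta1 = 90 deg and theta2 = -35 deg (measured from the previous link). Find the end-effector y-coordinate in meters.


y = L1*sin(th1) + L2*sin(th1+th2) = 1.84*sin(90 deg) + 0.54*sin(55 deg) = 2.2823

2.2823 m


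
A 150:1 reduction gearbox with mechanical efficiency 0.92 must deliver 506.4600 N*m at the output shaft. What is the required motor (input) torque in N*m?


tau_in = tau_out / (N * eta) = 506.4600 / (150 * 0.92) = 3.6700

3.6700 N*m


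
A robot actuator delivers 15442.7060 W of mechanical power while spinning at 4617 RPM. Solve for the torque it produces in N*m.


omega = 4617 * 2*pi/60 = 483.491109 rad/s
tau = P / omega = 15442.7060 / 483.491109 = 31.9400

31.9400 N*m


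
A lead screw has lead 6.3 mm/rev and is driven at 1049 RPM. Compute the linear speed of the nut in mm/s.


v = lead * (RPM/60) = 6.3*1049/60 = 110.1450

110.1450 mm/s


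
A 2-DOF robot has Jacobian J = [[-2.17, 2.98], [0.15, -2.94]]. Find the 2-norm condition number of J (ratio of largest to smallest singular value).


JJ^T eigenvalues: trace(JJ^T) = 22.2554, det(JJ^T) = det(J)^2 = 35.19811584
s_max^2 = (22.2554 + sqrt(354.51036580))/2 = 20.54192283
s_min^2 = (22.2554 - sqrt(354.51036580))/2 = 1.71347717
kappa = s_max/s_min = sqrt(20.54192283/1.71347717) = 3.4624

3.4624


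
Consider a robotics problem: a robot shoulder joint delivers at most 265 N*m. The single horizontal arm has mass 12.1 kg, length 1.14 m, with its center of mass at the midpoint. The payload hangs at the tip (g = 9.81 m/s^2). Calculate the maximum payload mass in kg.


tau_arm = m_arm*g*(L/2) = 12.1*9.81*1.14/2 = 67.6596 N*m
tau_payload = tau_max - tau_arm = 265 - 67.6596 = 197.3404
m_payload = tau_payload / (g*L) = 197.3404 / (9.81*1.14) = 17.6458

17.6458 kg


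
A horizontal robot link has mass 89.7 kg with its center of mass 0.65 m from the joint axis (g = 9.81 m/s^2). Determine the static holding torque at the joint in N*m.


tau = m*g*L = 89.7 * 9.81 * 0.65 = 571.9721

571.9721 N*m


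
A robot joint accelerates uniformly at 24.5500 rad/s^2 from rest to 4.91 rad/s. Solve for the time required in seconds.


t = delta_omega / alpha = 4.91 / 24.5500 = 0.2000

0.2000 s


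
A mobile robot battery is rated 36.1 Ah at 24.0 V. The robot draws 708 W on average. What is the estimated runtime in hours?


E = 36.1*24.0 = 866.4000 Wh
t = E/P = 866.4000/708 = 1.2237

1.2237 hours


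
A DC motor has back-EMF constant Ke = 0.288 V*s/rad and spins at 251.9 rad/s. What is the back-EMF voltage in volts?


V_emf = Ke * omega = 0.288*251.9 = 72.5472

72.5472 V


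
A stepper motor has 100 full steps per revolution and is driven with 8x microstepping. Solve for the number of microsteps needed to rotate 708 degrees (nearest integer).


step_size = 360/(100*8) = 360/800 = 0.450000 deg
n = 708/(360/800) = 708*800/360 = 1573.3333 -> 1573

1573 steps


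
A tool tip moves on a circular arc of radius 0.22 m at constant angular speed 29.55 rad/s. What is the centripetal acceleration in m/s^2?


a_c = omega^2 * r = 29.55^2 * 0.22 = 192.1045

192.1045 m/s^2


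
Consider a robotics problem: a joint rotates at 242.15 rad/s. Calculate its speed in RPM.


RPM = 242.15 * 60/(2*pi) = 2312.3622

2312.3622 RPM


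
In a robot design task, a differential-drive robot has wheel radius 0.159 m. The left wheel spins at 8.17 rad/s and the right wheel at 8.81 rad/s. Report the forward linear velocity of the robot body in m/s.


v = r*(wR + wL)/2 = 0.159*(8.81 + 8.17)/2 = 1.3499

1.3499 m/s


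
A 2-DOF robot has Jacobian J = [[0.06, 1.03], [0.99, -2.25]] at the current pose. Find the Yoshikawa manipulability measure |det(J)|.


det(J) = 0.06*-2.25 - (1.03)*(0.99) = -1.1547
|det(J)| = 1.1547

1.1547


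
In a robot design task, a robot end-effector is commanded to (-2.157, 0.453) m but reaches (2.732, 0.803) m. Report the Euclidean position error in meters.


dx = 2.732 - (-2.157) = 4.8890, dy = 0.803 - (0.453) = 0.3500
err = sqrt(23.902321 + 0.122500) = 4.9015

4.9015 m


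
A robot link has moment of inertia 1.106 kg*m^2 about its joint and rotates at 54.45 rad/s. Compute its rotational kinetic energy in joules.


KE = (1/2)*I*omega^2 = 0.5*1.106*54.45^2 = 1639.5358

1639.5358 J


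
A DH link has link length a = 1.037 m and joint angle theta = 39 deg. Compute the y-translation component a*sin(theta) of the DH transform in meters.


a*sin(theta) = 1.037*sin(39 deg) = 0.6526

0.6526 m


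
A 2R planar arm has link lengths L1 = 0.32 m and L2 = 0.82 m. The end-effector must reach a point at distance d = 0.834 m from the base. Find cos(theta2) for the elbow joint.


cos(th2) = (d^2 - L1^2 - L2^2)/(2*L1*L2) = (0.834^2 - 0.32^2 - 0.82^2)/(2*0.32*0.82) = -0.1510

-0.1510


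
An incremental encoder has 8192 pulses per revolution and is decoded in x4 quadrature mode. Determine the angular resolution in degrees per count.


resolution = 360 / (PPR * 4) = 360 / 32768 = 0.0110

0.0110 degrees


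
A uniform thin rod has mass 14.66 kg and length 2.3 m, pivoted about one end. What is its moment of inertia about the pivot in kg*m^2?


I = (1/3)*m*L^2 = (1/3)*14.66*2.3^2 = 25.8505

25.8505 kg*m^2


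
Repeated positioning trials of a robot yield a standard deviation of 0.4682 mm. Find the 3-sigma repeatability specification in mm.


repeatability = 3*sigma = 3*0.4682 = 1.4046

1.4046 mm


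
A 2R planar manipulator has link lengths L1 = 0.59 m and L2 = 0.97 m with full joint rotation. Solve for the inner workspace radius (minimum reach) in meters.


r_min = |L1 - L2| = |0.59 - 0.97| = 0.3800

0.3800 m


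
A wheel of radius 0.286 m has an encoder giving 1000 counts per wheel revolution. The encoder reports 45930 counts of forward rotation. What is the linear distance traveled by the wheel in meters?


revs = 45930/1000 = 45.930000
d = revs * 2*pi*r = 45.930000 * 2*pi*0.286 = 82.5358

82.5358 m


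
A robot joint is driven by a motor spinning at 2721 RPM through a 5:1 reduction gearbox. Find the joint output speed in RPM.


omega_joint = omega_motor / N = 2721 / 5 = 544.2000

544.2000 RPM


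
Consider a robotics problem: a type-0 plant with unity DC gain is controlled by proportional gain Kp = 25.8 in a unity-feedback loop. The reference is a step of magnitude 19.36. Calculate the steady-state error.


e_ss = R/(1 + Kp) = 19.36/(1 + 25.8) = 19.36/26.8000 = 0.7224

0.7224


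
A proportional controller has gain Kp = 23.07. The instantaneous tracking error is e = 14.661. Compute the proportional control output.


u_P = Kp * e = 23.07 * 14.661 = 338.2293

338.2293


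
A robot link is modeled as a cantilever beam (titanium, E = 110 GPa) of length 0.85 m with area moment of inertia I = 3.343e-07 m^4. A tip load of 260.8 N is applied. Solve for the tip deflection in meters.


delta = F*L^3/(3*E*I) = 260.8*0.85^3/(3*1.100e+11*3.343e-07)
      = 160.1638/110319 = 0.0015

0.0015 m


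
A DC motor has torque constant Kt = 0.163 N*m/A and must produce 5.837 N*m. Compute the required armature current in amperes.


I = tau / Kt = 5.837/0.163 = 35.8098

35.8098 A


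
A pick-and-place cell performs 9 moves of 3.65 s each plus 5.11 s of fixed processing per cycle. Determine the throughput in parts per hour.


T_cycle = 9*3.65 + 5.11 = 37.9600 s
rate = 3600/T = 94.8367

94.8367 parts/hour


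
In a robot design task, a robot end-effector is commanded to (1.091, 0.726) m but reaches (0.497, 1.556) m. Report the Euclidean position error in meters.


dx = 0.497 - (1.091) = -0.5940, dy = 1.556 - (0.726) = 0.8300
err = sqrt(0.352836 + 0.688900) = 1.0207

1.0207 m


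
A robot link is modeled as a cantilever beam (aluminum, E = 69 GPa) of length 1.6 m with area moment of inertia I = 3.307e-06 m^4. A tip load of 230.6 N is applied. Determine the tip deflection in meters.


delta = F*L^3/(3*E*I) = 230.6*1.6^3/(3*6.900e+10*3.307e-06)
      = 944.5376/684549 = 0.0014

0.0014 m


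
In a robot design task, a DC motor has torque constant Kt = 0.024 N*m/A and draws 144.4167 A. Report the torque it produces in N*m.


tau = Kt * I = 0.024*144.4167 = 3.4660

3.4660 N*m


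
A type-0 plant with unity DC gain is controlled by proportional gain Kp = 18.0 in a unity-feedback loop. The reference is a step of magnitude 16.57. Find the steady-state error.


e_ss = R/(1 + Kp) = 16.57/(1 + 18.0) = 16.57/19.0000 = 0.8721

0.8721


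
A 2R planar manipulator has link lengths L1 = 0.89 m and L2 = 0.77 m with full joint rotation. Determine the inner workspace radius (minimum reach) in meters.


r_min = |L1 - L2| = |0.89 - 0.77| = 0.1200

0.1200 m


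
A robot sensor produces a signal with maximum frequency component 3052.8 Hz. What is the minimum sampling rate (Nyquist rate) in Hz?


f_s,min = 2*f_max = 2*3052.8 = 6105.6000

6105.6000 Hz


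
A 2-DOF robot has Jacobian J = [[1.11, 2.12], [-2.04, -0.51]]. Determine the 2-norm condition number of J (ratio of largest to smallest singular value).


JJ^T eigenvalues: trace(JJ^T) = 10.1482, det(JJ^T) = det(J)^2 = 14.12782569
s_max^2 = (10.1482 + sqrt(46.47466048))/2 = 8.48271631
s_min^2 = (10.1482 - sqrt(46.47466048))/2 = 1.66548369
kappa = s_max/s_min = sqrt(8.48271631/1.66548369) = 2.2568

2.2568


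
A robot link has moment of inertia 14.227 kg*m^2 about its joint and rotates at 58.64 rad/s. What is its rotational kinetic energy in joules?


KE = (1/2)*I*omega^2 = 0.5*14.227*58.64^2 = 24460.8339

24460.8339 J


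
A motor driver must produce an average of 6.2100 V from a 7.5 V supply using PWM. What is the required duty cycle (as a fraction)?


D = V_avg/V_supply = 6.2100/7.5 = 0.8280

0.8280


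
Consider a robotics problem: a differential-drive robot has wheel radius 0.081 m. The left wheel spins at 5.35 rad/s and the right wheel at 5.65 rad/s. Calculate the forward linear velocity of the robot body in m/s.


v = r*(wR + wL)/2 = 0.081*(5.65 + 5.35)/2 = 0.4455

0.4455 m/s


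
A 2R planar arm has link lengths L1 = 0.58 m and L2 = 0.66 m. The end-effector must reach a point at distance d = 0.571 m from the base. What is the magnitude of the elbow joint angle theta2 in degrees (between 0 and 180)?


cos(th2) = (d^2 - L1^2 - L2^2)/(2*L1*L2) = (0.571^2 - 0.58^2 - 0.66^2)/(2*0.58*0.66) = -0.58249608
th2 = acos(-0.58249608) = 125.6263 deg

125.6263 degrees


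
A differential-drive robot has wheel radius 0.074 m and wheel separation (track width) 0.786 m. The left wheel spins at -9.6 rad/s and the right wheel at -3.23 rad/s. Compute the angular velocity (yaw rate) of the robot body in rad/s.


omega = r*(wR - wL)/L = 0.074*(-3.23 - (-9.6))/0.786 = 0.5997

0.5997 rad/s


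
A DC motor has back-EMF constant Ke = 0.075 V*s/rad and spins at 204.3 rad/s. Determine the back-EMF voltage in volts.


V_emf = Ke * omega = 0.075*204.3 = 15.3225

15.3225 V


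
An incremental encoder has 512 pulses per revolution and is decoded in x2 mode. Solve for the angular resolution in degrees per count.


resolution = 360 / (PPR * 2) = 360 / 1024 = 0.3516

0.3516 degrees


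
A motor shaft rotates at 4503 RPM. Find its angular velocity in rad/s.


omega = 4503 * 2*pi/60 = 471.5531

471.5531 rad/s


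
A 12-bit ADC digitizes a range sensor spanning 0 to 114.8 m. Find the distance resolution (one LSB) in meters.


res = range / 2^n = 114.8/2^12 = 114.8/4096 = 0.0280

0.0280 m


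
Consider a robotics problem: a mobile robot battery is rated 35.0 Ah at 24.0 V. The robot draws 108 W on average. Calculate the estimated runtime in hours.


E = 35.0*24.0 = 840.0000 Wh
t = E/P = 840.0000/108 = 7.7778

7.7778 hours


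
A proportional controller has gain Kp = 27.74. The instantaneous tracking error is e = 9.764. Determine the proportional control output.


u_P = Kp * e = 27.74 * 9.764 = 270.8534

270.8534


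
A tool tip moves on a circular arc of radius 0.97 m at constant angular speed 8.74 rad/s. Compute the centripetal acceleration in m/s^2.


a_c = omega^2 * r = 8.74^2 * 0.97 = 74.0960

74.0960 m/s^2


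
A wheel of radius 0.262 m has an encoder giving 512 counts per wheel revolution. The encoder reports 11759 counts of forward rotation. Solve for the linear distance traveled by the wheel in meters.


revs = 11759/512 = 22.966797
d = revs * 2*pi*r = 22.966797 * 2*pi*0.262 = 37.8078

37.8078 m


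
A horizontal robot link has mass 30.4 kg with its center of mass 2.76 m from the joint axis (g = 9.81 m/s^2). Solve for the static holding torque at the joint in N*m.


tau = m*g*L = 30.4 * 9.81 * 2.76 = 823.0982

823.0982 N*m


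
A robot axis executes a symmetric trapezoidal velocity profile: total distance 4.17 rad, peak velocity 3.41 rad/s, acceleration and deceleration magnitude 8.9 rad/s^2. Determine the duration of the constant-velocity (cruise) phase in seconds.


t_acc = v/a = 0.383146 s, d_acc = v^2/(2a) = 0.653264 rad each
d_cruise = 4.17 - 2*0.653264 = 2.863472 rad
t_cruise = d_cruise/v = 2.863472/3.41 = 0.8397

0.8397 s


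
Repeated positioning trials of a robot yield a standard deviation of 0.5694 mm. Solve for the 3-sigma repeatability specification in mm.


repeatability = 3*sigma = 3*0.5694 = 1.7082

1.7082 mm


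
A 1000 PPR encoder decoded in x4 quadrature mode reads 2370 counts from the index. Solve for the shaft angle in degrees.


angle = counts * 360 / (PPR*4) = 2370 * 360 / 4000 = 213.3000

213.3000 degrees


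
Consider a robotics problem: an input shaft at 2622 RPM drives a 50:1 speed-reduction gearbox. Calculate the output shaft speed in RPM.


omega_out = omega_in / N = 2622 / 50 = 52.4400

52.4400 RPM


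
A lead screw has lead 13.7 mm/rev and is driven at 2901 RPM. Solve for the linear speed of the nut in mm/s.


v = lead * (RPM/60) = 13.7*2901/60 = 662.3950

662.3950 mm/s


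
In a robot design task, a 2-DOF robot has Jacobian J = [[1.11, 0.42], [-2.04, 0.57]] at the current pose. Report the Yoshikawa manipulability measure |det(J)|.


det(J) = 1.11*0.57 - (0.42)*(-2.04) = 1.4895
|det(J)| = 1.4895

1.4895


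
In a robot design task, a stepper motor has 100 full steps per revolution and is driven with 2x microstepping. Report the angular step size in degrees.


step = 360/(100*2) = 360/200 = 1.8000

1.8000 degrees


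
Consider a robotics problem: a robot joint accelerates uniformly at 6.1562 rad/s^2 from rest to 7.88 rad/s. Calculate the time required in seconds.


t = delta_omega / alpha = 7.88 / 6.1562 = 1.2800

1.2800 s


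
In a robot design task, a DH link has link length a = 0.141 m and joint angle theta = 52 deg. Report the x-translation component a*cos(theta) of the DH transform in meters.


a*cos(theta) = 0.141*cos(52 deg) = 0.0868

0.0868 m


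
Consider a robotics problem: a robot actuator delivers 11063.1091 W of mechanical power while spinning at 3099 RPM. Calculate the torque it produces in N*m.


omega = 3099 * 2*pi/60 = 324.526521 rad/s
tau = P / omega = 11063.1091 / 324.526521 = 34.0900

34.0900 N*m


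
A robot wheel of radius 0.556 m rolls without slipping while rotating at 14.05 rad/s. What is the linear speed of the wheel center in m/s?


v = omega * r = 14.05 * 0.556 = 7.8118

7.8118 m/s


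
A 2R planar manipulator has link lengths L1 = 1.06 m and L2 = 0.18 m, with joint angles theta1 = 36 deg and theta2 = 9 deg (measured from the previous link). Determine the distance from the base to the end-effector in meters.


x = L1*cos(th1) + L2*cos(th1+th2) = 0.984837
y = L1*sin(th1) + L2*sin(th1+th2) = 0.750332
d = sqrt(x^2 + y^2) = sqrt(0.969904 + 0.562998) = 1.2381

1.2381 m


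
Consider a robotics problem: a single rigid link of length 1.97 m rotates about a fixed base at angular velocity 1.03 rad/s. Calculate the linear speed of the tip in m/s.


v = L*omega = 1.97 * 1.03 = 2.0291

2.0291 m/s


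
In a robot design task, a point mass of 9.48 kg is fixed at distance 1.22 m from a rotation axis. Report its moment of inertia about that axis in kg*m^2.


I = m*r^2 = 9.48*1.22^2 = 14.1100

14.1100 kg*m^2


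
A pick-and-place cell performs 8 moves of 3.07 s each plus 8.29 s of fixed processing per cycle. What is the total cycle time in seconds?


T = 8*3.07 + 8.29 = 32.8500

32.8500 s


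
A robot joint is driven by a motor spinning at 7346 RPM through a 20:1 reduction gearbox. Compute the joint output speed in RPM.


omega_joint = omega_motor / N = 7346 / 20 = 367.3000

367.3000 RPM


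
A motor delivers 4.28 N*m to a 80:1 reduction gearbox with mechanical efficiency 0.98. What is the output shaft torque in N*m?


tau_out = tau_in * N * eta = 4.28 * 80 * 0.98 = 335.5520

335.5520 N*m


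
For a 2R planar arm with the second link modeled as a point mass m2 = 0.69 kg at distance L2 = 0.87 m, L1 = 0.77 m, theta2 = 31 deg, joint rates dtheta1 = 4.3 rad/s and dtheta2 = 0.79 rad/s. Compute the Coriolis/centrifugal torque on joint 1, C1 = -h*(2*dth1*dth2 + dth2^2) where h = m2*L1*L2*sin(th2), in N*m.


h = m2*L1*L2*sin(th2) = 0.69*0.77*0.87*sin(31 deg) = 0.238067
C1 = -h*(2*4.3*0.79 + 0.79^2) = -0.238067*7.4181 = -1.7660

-1.7660 N*m


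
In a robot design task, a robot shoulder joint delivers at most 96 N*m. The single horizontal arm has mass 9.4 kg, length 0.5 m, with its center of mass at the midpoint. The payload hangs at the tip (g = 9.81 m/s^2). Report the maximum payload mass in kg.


tau_arm = m_arm*g*(L/2) = 9.4*9.81*0.5/2 = 23.0535 N*m
tau_payload = tau_max - tau_arm = 96 - 23.0535 = 72.9465
m_payload = tau_payload / (g*L) = 72.9465 / (9.81*0.5) = 14.8719

14.8719 kg


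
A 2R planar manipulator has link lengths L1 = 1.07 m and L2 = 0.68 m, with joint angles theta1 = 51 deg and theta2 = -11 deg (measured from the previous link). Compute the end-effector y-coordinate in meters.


y = L1*sin(th1) + L2*sin(th1+th2) = 1.07*sin(51 deg) + 0.68*sin(40 deg) = 1.2686

1.2686 m


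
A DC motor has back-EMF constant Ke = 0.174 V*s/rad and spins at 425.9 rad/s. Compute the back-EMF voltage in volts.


V_emf = Ke * omega = 0.174*425.9 = 74.1066

74.1066 V


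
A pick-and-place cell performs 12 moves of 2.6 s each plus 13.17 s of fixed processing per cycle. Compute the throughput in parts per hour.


T_cycle = 12*2.6 + 13.17 = 44.3700 s
rate = 3600/T = 81.1359

81.1359 parts/hour


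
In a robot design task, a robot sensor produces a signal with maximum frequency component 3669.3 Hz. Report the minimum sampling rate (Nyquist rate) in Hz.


f_s,min = 2*f_max = 2*3669.3 = 7338.6000

7338.6000 Hz


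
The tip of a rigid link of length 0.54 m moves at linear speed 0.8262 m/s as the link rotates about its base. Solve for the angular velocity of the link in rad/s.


omega = v / L = 0.8262 / 0.54 = 1.5300

1.5300 rad/s


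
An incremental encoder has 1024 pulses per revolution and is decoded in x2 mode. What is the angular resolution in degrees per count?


resolution = 360 / (PPR * 2) = 360 / 2048 = 0.1758

0.1758 degrees


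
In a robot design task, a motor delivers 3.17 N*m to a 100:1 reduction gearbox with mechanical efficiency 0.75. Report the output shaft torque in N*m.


tau_out = tau_in * N * eta = 3.17 * 100 * 0.75 = 237.7500

237.7500 N*m


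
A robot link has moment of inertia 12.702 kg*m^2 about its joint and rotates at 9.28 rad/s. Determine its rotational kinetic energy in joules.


KE = (1/2)*I*omega^2 = 0.5*12.702*9.28^2 = 546.9380

546.9380 J


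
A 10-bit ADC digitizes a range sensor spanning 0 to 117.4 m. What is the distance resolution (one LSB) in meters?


res = range / 2^n = 117.4/2^10 = 117.4/1024 = 0.1146

0.1146 m


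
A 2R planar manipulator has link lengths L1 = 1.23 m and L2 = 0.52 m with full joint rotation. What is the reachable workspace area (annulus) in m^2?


r_max = L1 + L2 = 1.7500, r_min = |L1 - L2| = 0.7100
A = pi*(r_max^2 - r_min^2) = pi*(3.0625 - 0.5041) = 8.0375

8.0375 m^2


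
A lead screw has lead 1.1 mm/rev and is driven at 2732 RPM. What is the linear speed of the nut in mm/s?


v = lead * (RPM/60) = 1.1*2732/60 = 50.0867

50.0867 mm/s


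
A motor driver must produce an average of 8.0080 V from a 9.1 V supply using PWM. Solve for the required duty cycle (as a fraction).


D = V_avg/V_supply = 8.0080/9.1 = 0.8800

0.8800


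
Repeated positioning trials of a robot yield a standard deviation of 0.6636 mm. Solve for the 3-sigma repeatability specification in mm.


repeatability = 3*sigma = 3*0.6636 = 1.9908

1.9908 mm


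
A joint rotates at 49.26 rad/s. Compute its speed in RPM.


RPM = 49.26 * 60/(2*pi) = 470.3983

470.3983 RPM


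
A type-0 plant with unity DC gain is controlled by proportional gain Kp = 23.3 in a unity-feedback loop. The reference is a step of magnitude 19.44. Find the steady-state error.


e_ss = R/(1 + Kp) = 19.44/(1 + 23.3) = 19.44/24.3000 = 0.8000

0.8000


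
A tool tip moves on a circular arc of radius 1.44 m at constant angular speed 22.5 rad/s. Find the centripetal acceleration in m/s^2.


a_c = omega^2 * r = 22.5^2 * 1.44 = 729.0000

729.0000 m/s^2


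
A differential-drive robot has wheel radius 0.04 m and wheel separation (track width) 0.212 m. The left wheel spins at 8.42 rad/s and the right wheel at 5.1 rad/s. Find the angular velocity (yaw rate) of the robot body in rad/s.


omega = r*(wR - wL)/L = 0.04*(5.1 - (8.42))/0.212 = -0.6264

-0.6264 rad/s


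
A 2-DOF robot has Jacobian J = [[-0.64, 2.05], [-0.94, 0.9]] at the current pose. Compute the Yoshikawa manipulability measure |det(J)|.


det(J) = -0.64*0.9 - (2.05)*(-0.94) = 1.3510
|det(J)| = 1.3510

1.3510


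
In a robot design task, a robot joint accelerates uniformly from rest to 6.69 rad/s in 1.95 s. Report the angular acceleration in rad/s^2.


alpha = delta_omega / t = 6.69 / 1.95 = 3.4308

3.4308 rad/s^2


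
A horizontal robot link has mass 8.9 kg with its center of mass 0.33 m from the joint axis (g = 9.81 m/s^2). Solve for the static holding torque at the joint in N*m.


tau = m*g*L = 8.9 * 9.81 * 0.33 = 28.8120

28.8120 N*m


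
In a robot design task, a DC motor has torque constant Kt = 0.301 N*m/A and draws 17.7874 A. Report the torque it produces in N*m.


tau = Kt * I = 0.301*17.7874 = 5.3540

5.3540 N*m


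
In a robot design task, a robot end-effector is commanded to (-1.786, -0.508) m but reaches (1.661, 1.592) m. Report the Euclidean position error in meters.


dx = 1.661 - (-1.786) = 3.4470, dy = 1.592 - (-0.508) = 2.1000
err = sqrt(11.881809 + 4.410000) = 4.0363

4.0363 m


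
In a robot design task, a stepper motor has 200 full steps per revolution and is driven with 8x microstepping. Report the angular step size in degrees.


step = 360/(200*8) = 360/1600 = 0.2250

0.2250 degrees


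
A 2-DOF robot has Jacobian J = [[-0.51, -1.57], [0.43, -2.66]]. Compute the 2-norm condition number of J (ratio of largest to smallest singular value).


JJ^T eigenvalues: trace(JJ^T) = 9.9855, det(JJ^T) = det(J)^2 = 4.12780489
s_max^2 = (9.9855 + sqrt(83.19899069))/2 = 9.55342404
s_min^2 = (9.9855 - sqrt(83.19899069))/2 = 0.43207596
kappa = s_max/s_min = sqrt(9.55342404/0.43207596) = 4.7022

4.7022


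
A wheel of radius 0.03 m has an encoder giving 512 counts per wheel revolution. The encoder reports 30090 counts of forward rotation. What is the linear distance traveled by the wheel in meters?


revs = 30090/512 = 58.769531
d = revs * 2*pi*r = 58.769531 * 2*pi*0.03 = 11.0778

11.0778 m


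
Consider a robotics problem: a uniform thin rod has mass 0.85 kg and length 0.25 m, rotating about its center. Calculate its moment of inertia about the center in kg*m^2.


I = (1/12)*m*L^2 = (1/12)*0.85*0.25^2 = 0.0044

0.0044 kg*m^2


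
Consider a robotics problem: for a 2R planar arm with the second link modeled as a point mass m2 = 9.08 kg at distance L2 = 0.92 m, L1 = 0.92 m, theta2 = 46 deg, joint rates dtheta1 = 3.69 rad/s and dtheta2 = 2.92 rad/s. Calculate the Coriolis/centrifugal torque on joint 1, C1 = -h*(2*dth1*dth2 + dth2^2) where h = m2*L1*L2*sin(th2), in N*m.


h = m2*L1*L2*sin(th2) = 9.08*0.92*0.92*sin(46 deg) = 5.528351
C1 = -h*(2*3.69*2.92 + 2.92^2) = -5.528351*30.0760 = -166.2707

-166.2707 N*m
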